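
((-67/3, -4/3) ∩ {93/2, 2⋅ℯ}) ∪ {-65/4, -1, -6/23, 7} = {-65/4, -1, -6/23, 7}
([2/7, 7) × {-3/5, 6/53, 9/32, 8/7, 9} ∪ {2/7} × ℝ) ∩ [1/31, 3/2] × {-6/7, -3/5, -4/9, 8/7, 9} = ({2/7} × {-6/7, -3/5, -4/9, 8/7, 9}) ∪ ([2/7, 3/2] × {-3/5, 8/7, 9})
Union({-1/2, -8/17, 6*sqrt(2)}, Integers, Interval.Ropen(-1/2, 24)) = Union(Integers, Interval(-1/2, 24))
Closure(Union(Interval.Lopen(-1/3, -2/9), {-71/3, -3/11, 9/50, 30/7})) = Union({-71/3, 9/50, 30/7}, Interval(-1/3, -2/9))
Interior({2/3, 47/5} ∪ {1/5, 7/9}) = ∅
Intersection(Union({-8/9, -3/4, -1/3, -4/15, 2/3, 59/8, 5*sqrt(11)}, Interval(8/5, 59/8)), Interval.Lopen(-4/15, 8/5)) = {2/3, 8/5}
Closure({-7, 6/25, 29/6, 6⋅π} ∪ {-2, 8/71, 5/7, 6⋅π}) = {-7, -2, 8/71, 6/25, 5/7, 29/6, 6⋅π}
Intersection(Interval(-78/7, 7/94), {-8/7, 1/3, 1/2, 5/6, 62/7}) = {-8/7}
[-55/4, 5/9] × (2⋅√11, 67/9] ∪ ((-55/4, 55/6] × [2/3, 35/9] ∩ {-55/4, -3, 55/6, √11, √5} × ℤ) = ({-3, 55/6, √11, √5} × {1, 2, 3}) ∪ ([-55/4, 5/9] × (2⋅√11, 67/9])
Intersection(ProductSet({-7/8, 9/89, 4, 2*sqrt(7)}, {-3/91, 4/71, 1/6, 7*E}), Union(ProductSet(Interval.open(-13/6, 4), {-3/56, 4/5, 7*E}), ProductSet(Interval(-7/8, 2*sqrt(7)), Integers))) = ProductSet({-7/8, 9/89}, {7*E})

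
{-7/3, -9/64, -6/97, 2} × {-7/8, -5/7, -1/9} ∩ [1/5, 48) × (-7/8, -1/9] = {2} × {-5/7, -1/9}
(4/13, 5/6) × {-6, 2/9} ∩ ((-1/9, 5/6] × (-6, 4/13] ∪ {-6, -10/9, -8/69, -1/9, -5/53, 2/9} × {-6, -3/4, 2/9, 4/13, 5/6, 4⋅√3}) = (4/13, 5/6) × {2/9}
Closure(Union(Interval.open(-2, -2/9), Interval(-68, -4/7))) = Interval(-68, -2/9)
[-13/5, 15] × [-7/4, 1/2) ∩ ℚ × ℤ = (ℚ ∩ [-13/5, 15]) × {-1, 0}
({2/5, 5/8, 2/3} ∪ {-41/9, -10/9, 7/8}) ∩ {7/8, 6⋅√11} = {7/8}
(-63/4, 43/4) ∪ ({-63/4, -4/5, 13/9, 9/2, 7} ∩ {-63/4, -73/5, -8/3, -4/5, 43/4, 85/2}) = [-63/4, 43/4)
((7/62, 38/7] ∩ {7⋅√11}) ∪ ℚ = ℚ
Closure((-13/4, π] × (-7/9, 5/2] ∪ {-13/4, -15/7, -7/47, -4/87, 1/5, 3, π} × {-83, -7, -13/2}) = ({-13/4, π} × [-7/9, 5/2]) ∪ ([-13/4, π] × {-7/9, 5/2}) ∪ ((-13/4, π] × (-7/9, 5/2]) ∪ ({-13/4, -15/7, -7/47, -4/87, 1/5, 3, π} × {-83, -7, -13/2})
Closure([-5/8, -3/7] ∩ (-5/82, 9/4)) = ∅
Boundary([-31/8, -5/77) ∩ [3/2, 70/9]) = ∅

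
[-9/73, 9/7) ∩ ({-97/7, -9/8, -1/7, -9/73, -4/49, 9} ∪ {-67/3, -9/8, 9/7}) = {-9/73, -4/49}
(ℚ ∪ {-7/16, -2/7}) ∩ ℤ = ℤ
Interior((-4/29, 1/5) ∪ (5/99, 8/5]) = (-4/29, 8/5)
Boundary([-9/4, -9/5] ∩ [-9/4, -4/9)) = {-9/4, -9/5}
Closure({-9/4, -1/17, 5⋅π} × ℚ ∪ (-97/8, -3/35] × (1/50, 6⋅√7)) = ({-1/17, 5⋅π} × ℝ) ∪ ({-97/8, -3/35} × [1/50, 6⋅√7]) ∪ ([-97/8, -3/35] × {1/50, 6⋅√7}) ∪ ((-97/8, -3/35] × (1/50, 6⋅√7)) ∪ ({-9/4, -1/17, 5⋅π} × (ℚ ∪ (-∞, 1/50] ∪ [6⋅√7, ∞)))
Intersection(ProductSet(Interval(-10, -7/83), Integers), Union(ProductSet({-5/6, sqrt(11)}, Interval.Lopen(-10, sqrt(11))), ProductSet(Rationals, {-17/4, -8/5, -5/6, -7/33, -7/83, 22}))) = Union(ProductSet({-5/6}, Range(-9, 4, 1)), ProductSet(Intersection(Interval(-10, -7/83), Rationals), {22}))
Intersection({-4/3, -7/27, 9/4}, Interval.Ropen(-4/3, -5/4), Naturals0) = EmptySet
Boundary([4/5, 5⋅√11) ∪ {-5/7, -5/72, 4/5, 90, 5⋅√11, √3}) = {-5/7, -5/72, 4/5, 90, 5⋅√11}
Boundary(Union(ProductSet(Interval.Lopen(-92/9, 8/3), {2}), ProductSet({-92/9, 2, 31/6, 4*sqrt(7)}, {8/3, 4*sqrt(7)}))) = Union(ProductSet({-92/9, 2, 31/6, 4*sqrt(7)}, {8/3, 4*sqrt(7)}), ProductSet(Interval(-92/9, 8/3), {2}))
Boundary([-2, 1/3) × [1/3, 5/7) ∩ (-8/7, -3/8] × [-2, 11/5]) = ({-8/7, -3/8} × [1/3, 5/7]) ∪ ([-8/7, -3/8] × {1/3, 5/7})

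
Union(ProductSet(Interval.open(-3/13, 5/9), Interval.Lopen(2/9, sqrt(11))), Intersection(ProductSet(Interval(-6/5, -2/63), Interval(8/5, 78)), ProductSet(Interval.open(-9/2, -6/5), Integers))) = ProductSet(Interval.open(-3/13, 5/9), Interval.Lopen(2/9, sqrt(11)))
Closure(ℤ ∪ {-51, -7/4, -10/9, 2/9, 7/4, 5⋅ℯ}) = ℤ ∪ {-7/4, -10/9, 2/9, 7/4, 5⋅ℯ}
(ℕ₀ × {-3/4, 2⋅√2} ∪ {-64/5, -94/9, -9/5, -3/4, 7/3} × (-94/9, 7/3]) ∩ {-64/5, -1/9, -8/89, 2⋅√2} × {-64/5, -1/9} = {-64/5} × {-1/9}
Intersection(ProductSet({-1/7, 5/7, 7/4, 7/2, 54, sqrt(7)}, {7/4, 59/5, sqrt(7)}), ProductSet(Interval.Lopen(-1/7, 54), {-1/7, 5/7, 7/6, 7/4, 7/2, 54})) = ProductSet({5/7, 7/4, 7/2, 54, sqrt(7)}, {7/4})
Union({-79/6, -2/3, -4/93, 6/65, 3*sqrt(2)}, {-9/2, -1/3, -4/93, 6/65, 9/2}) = {-79/6, -9/2, -2/3, -1/3, -4/93, 6/65, 9/2, 3*sqrt(2)}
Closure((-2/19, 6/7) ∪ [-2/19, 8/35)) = [-2/19, 6/7]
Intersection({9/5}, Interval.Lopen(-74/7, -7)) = EmptySet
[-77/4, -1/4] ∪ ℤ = ℤ ∪ [-77/4, -1/4]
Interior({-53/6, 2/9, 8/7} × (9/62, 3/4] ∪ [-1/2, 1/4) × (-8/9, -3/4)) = (-1/2, 1/4) × (-8/9, -3/4)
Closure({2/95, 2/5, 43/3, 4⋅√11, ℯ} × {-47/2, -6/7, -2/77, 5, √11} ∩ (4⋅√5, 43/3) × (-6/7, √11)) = {4⋅√11} × {-2/77}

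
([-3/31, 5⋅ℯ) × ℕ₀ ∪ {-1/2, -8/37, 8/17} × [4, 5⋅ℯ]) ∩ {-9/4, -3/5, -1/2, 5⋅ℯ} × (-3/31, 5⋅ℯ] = {-1/2} × [4, 5⋅ℯ]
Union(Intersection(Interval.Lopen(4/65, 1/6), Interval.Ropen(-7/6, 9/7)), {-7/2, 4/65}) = Union({-7/2}, Interval(4/65, 1/6))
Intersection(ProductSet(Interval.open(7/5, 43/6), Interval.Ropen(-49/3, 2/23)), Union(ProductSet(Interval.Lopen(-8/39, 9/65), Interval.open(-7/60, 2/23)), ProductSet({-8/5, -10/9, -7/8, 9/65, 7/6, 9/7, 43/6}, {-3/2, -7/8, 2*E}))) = EmptySet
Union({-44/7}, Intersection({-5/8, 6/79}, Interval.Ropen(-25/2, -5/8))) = {-44/7}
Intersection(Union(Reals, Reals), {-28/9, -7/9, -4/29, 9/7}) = {-28/9, -7/9, -4/29, 9/7}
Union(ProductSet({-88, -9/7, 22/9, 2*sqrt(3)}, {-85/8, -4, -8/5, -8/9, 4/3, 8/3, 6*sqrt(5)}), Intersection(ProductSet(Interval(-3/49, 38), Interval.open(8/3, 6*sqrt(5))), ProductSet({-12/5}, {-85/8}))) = ProductSet({-88, -9/7, 22/9, 2*sqrt(3)}, {-85/8, -4, -8/5, -8/9, 4/3, 8/3, 6*sqrt(5)})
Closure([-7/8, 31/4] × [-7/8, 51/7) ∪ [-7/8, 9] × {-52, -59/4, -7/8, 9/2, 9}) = ([-7/8, 31/4] × [-7/8, 51/7]) ∪ ([-7/8, 9] × {-52, -59/4, -7/8, 9/2, 9})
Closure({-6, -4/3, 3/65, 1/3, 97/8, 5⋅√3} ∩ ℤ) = {-6}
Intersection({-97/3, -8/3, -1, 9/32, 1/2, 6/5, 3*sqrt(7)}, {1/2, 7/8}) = {1/2}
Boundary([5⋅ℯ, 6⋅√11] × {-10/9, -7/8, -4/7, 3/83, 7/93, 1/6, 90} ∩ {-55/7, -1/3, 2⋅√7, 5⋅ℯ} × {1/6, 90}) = {5⋅ℯ} × {1/6, 90}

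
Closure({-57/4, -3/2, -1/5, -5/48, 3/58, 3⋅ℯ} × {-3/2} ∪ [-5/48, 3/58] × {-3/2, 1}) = ([-5/48, 3/58] × {-3/2, 1}) ∪ ({-57/4, -3/2, -1/5, -5/48, 3/58, 3⋅ℯ} × {-3/2})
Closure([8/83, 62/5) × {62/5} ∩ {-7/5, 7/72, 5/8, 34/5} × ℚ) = {7/72, 5/8, 34/5} × {62/5}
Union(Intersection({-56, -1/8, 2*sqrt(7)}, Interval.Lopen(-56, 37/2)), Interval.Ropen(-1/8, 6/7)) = Union({2*sqrt(7)}, Interval.Ropen(-1/8, 6/7))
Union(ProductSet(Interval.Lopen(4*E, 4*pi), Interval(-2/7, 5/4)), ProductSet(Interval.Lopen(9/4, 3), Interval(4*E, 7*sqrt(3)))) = Union(ProductSet(Interval.Lopen(9/4, 3), Interval(4*E, 7*sqrt(3))), ProductSet(Interval.Lopen(4*E, 4*pi), Interval(-2/7, 5/4)))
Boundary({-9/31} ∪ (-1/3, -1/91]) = {-1/3, -1/91}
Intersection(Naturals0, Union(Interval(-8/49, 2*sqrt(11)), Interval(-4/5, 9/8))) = Range(0, 7, 1)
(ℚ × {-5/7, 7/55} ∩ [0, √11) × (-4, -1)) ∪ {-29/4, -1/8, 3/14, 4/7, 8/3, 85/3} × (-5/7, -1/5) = {-29/4, -1/8, 3/14, 4/7, 8/3, 85/3} × (-5/7, -1/5)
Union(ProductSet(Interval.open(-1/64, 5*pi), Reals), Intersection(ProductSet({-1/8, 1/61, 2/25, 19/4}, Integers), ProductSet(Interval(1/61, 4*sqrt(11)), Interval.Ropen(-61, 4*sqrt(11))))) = ProductSet(Interval.open(-1/64, 5*pi), Reals)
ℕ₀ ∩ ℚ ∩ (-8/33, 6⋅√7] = {0, 1, …, 15}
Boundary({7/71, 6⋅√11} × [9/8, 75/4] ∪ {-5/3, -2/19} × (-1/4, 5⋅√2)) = ({-5/3, -2/19} × [-1/4, 5⋅√2]) ∪ ({7/71, 6⋅√11} × [9/8, 75/4])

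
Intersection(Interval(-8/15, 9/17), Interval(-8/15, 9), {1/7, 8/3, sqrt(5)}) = {1/7}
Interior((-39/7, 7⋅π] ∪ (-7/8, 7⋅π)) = (-39/7, 7⋅π)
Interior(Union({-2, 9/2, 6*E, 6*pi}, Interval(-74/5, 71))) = Interval.open(-74/5, 71)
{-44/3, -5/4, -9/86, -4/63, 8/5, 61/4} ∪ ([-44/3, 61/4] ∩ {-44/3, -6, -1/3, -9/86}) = {-44/3, -6, -5/4, -1/3, -9/86, -4/63, 8/5, 61/4}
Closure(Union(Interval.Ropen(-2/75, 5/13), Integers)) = Union(Integers, Interval(-2/75, 5/13))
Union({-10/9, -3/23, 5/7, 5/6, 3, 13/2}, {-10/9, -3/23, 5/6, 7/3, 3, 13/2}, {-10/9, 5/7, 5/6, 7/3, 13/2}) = {-10/9, -3/23, 5/7, 5/6, 7/3, 3, 13/2}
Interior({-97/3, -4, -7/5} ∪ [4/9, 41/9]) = (4/9, 41/9)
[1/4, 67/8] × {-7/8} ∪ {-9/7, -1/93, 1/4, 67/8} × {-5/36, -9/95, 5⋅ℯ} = ([1/4, 67/8] × {-7/8}) ∪ ({-9/7, -1/93, 1/4, 67/8} × {-5/36, -9/95, 5⋅ℯ})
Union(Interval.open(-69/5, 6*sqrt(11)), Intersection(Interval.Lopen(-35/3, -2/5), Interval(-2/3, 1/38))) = Interval.open(-69/5, 6*sqrt(11))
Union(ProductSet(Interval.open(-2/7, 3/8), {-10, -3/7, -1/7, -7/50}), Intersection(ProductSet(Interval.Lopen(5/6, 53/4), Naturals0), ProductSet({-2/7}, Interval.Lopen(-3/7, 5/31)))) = ProductSet(Interval.open(-2/7, 3/8), {-10, -3/7, -1/7, -7/50})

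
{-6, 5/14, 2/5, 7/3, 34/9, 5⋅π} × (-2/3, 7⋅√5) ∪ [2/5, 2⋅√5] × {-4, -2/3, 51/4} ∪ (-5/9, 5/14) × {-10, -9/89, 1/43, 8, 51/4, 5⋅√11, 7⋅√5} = ([2/5, 2⋅√5] × {-4, -2/3, 51/4}) ∪ ({-6, 5/14, 2/5, 7/3, 34/9, 5⋅π} × (-2/3, 7⋅√5)) ∪ ((-5/9, 5/14) × {-10, -9/89, 1/43, 8, 51/4, 5⋅√11, 7⋅√5})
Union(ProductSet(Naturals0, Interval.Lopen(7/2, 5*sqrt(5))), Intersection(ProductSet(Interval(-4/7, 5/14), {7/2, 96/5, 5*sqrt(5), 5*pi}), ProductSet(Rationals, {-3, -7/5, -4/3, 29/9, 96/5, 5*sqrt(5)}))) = Union(ProductSet(Intersection(Interval(-4/7, 5/14), Rationals), {96/5, 5*sqrt(5)}), ProductSet(Naturals0, Interval.Lopen(7/2, 5*sqrt(5))))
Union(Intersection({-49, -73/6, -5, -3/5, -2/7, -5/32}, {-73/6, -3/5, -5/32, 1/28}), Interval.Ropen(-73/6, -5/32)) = Interval(-73/6, -5/32)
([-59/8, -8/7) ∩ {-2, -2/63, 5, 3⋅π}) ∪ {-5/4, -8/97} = {-2, -5/4, -8/97}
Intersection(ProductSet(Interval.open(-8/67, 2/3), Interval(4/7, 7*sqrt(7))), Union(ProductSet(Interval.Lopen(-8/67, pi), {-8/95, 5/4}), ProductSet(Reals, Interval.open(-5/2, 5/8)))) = ProductSet(Interval.open(-8/67, 2/3), Union({5/4}, Interval.Ropen(4/7, 5/8)))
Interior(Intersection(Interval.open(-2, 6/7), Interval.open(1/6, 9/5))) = Interval.open(1/6, 6/7)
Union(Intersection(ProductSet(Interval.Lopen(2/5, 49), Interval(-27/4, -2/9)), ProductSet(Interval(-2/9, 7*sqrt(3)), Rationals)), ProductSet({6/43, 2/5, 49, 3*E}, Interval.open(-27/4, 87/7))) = Union(ProductSet({6/43, 2/5, 49, 3*E}, Interval.open(-27/4, 87/7)), ProductSet(Interval.Lopen(2/5, 7*sqrt(3)), Intersection(Interval(-27/4, -2/9), Rationals)))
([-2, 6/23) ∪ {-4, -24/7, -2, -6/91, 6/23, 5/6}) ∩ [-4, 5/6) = {-4, -24/7} ∪ [-2, 6/23]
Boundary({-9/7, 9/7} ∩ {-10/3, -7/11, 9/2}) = ∅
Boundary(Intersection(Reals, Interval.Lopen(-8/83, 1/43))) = {-8/83, 1/43}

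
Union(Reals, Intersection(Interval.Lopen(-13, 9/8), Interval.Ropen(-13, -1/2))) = Interval(-oo, oo)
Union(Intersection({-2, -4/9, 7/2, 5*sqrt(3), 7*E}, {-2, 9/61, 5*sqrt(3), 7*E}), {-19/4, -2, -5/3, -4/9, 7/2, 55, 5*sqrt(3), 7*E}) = {-19/4, -2, -5/3, -4/9, 7/2, 55, 5*sqrt(3), 7*E}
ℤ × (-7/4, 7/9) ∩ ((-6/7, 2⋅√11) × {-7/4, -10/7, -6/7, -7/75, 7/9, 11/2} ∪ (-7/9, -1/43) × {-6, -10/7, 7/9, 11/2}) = {0, 1, …, 6} × {-10/7, -6/7, -7/75}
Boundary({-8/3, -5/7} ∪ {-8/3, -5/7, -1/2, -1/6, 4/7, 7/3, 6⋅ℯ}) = {-8/3, -5/7, -1/2, -1/6, 4/7, 7/3, 6⋅ℯ}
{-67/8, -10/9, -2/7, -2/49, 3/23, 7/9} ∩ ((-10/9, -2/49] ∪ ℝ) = {-67/8, -10/9, -2/7, -2/49, 3/23, 7/9}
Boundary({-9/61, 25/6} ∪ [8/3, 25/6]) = {-9/61, 8/3, 25/6}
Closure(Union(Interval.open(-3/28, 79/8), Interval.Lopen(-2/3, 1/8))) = Interval(-2/3, 79/8)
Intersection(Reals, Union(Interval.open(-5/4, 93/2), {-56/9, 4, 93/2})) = Union({-56/9}, Interval.Lopen(-5/4, 93/2))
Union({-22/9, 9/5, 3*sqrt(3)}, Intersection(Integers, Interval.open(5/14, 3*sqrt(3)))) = Union({-22/9, 9/5, 3*sqrt(3)}, Range(1, 6, 1))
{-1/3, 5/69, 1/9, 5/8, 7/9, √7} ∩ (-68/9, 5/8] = {-1/3, 5/69, 1/9, 5/8}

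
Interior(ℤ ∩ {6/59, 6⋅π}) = ∅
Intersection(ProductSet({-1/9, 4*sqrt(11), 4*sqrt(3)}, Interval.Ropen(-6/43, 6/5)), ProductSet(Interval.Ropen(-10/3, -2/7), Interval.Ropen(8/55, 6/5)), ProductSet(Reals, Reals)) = EmptySet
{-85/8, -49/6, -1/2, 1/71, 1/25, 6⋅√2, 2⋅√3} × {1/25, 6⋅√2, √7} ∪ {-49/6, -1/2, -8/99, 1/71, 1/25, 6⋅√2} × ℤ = ({-49/6, -1/2, -8/99, 1/71, 1/25, 6⋅√2} × ℤ) ∪ ({-85/8, -49/6, -1/2, 1/71, 1/25, 6⋅√2, 2⋅√3} × {1/25, 6⋅√2, √7})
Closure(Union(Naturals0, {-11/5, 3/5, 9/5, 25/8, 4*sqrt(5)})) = Union({-11/5, 3/5, 9/5, 25/8, 4*sqrt(5)}, Naturals0)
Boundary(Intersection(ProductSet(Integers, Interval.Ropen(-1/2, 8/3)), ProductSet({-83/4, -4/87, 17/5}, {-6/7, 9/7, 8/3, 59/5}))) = EmptySet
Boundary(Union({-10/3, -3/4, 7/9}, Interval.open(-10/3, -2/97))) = {-10/3, -2/97, 7/9}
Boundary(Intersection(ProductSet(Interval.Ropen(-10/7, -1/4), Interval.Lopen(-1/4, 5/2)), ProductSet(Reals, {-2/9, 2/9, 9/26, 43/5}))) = ProductSet(Interval(-10/7, -1/4), {-2/9, 2/9, 9/26})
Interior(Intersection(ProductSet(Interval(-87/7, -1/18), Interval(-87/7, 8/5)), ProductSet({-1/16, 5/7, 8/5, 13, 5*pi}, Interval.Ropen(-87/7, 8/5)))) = EmptySet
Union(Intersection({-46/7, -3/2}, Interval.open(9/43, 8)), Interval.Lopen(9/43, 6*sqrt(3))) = Interval.Lopen(9/43, 6*sqrt(3))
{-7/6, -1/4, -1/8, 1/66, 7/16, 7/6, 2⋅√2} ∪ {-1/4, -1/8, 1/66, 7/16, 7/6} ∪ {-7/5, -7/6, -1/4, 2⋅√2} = {-7/5, -7/6, -1/4, -1/8, 1/66, 7/16, 7/6, 2⋅√2}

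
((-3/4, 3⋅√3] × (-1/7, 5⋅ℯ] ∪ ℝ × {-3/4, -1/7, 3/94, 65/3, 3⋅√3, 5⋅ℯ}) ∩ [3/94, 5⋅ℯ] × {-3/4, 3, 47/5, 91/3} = ([3/94, 5⋅ℯ] × {-3/4}) ∪ ([3/94, 3⋅√3] × {3, 47/5})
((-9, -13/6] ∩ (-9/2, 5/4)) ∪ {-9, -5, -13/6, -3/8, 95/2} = {-9, -5, -3/8, 95/2} ∪ (-9/2, -13/6]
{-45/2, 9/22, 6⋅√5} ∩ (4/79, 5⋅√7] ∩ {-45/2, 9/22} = {9/22}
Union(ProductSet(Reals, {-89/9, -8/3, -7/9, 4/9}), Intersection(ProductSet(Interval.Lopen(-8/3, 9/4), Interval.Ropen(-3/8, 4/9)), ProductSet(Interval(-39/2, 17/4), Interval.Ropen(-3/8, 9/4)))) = Union(ProductSet(Interval.Lopen(-8/3, 9/4), Interval.Ropen(-3/8, 4/9)), ProductSet(Reals, {-89/9, -8/3, -7/9, 4/9}))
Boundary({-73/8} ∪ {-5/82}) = {-73/8, -5/82}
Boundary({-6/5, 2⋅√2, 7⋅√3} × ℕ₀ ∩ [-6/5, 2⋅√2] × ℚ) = {-6/5, 2⋅√2} × ℕ₀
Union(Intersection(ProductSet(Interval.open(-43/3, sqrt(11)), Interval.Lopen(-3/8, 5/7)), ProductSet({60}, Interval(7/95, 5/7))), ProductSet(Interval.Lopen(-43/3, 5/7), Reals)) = ProductSet(Interval.Lopen(-43/3, 5/7), Reals)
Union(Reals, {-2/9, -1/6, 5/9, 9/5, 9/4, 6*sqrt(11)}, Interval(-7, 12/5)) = Interval(-oo, oo)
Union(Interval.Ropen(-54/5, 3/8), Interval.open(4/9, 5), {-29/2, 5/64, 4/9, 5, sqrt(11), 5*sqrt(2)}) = Union({-29/2, 5*sqrt(2)}, Interval.Ropen(-54/5, 3/8), Interval(4/9, 5))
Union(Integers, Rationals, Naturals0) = Rationals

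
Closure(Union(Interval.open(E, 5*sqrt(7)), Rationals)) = Union(Interval(-oo, oo), Rationals)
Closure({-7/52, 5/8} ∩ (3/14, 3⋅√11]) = {5/8}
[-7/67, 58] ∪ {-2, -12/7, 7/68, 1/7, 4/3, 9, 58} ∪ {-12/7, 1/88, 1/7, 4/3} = {-2, -12/7} ∪ [-7/67, 58]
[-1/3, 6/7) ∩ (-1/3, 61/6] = (-1/3, 6/7)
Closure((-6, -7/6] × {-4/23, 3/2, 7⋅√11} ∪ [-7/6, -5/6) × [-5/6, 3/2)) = ({-7/6, -5/6} × [-5/6, 3/2]) ∪ ([-7/6, -5/6] × {-5/6, 3/2}) ∪ ([-7/6, -5/6) × [-5/6, 3/2)) ∪ ([-6, -7/6] × {-4/23, 3/2, 7⋅√11})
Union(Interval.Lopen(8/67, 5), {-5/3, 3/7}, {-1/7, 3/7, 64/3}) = Union({-5/3, -1/7, 64/3}, Interval.Lopen(8/67, 5))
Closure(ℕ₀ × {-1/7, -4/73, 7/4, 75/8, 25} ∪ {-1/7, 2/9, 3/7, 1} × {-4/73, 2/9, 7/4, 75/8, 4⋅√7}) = (ℕ₀ × {-1/7, -4/73, 7/4, 75/8, 25}) ∪ ({-1/7, 2/9, 3/7, 1} × {-4/73, 2/9, 7/4, 75/8, 4⋅√7})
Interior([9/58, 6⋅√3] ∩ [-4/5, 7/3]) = (9/58, 7/3)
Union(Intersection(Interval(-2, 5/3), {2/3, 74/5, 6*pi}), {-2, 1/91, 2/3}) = {-2, 1/91, 2/3}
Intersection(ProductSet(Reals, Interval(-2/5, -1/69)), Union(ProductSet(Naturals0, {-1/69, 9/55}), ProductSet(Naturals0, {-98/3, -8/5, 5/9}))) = ProductSet(Naturals0, {-1/69})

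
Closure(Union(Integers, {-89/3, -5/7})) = Union({-89/3, -5/7}, Integers)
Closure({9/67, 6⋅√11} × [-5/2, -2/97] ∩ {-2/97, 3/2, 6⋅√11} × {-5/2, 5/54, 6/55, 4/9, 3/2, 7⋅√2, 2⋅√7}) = {6⋅√11} × {-5/2}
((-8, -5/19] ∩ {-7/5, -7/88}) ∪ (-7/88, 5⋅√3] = {-7/5} ∪ (-7/88, 5⋅√3]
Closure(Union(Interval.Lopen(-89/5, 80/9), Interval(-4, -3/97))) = Interval(-89/5, 80/9)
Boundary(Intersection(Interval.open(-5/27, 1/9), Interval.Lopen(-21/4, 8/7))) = {-5/27, 1/9}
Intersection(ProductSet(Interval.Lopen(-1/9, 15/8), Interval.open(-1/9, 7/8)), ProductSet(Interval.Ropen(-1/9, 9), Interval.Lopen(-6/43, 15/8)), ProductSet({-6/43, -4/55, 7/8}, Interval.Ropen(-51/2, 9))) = ProductSet({-4/55, 7/8}, Interval.open(-1/9, 7/8))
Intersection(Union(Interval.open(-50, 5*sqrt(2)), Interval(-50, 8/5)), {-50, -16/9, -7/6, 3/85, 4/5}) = {-50, -16/9, -7/6, 3/85, 4/5}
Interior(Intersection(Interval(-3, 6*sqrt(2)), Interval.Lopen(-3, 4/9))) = Interval.open(-3, 4/9)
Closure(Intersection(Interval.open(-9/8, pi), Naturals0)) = Range(0, 4, 1)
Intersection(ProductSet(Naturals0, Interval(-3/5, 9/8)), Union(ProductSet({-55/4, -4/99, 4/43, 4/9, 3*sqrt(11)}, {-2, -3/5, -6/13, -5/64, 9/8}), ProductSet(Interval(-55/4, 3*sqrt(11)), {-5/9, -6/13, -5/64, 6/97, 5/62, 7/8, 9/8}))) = ProductSet(Range(0, 10, 1), {-5/9, -6/13, -5/64, 6/97, 5/62, 7/8, 9/8})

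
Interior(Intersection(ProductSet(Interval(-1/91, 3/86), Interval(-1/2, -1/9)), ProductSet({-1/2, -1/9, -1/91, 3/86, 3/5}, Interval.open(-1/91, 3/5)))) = EmptySet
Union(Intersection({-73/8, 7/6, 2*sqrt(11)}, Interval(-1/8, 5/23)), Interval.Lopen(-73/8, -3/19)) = Interval.Lopen(-73/8, -3/19)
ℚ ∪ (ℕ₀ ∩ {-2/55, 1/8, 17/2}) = ℚ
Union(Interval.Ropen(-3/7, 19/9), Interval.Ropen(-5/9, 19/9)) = Interval.Ropen(-5/9, 19/9)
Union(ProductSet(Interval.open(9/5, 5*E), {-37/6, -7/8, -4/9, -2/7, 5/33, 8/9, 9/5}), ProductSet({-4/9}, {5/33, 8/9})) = Union(ProductSet({-4/9}, {5/33, 8/9}), ProductSet(Interval.open(9/5, 5*E), {-37/6, -7/8, -4/9, -2/7, 5/33, 8/9, 9/5}))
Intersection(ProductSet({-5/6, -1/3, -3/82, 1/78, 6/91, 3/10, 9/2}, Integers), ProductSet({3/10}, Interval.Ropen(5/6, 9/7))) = ProductSet({3/10}, Range(1, 2, 1))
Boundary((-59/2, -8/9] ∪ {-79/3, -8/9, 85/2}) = {-59/2, -8/9, 85/2}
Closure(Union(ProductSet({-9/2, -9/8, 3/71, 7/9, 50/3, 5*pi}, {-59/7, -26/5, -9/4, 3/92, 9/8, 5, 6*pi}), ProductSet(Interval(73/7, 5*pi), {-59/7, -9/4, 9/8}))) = Union(ProductSet({-9/2, -9/8, 3/71, 7/9, 50/3, 5*pi}, {-59/7, -26/5, -9/4, 3/92, 9/8, 5, 6*pi}), ProductSet(Interval(73/7, 5*pi), {-59/7, -9/4, 9/8}))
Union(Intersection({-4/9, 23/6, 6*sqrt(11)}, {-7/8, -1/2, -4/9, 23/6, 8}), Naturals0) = Union({-4/9, 23/6}, Naturals0)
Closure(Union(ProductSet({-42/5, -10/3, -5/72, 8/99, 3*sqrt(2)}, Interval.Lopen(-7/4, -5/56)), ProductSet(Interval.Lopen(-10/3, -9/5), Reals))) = Union(ProductSet({-42/5, -10/3, -5/72, 8/99, 3*sqrt(2)}, Interval(-7/4, -5/56)), ProductSet(Interval(-10/3, -9/5), Reals))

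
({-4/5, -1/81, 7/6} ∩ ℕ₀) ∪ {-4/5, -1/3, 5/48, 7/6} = {-4/5, -1/3, 5/48, 7/6}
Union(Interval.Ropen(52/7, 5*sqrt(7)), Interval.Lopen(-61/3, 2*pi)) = Union(Interval.Lopen(-61/3, 2*pi), Interval.Ropen(52/7, 5*sqrt(7)))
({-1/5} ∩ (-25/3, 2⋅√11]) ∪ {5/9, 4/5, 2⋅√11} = {-1/5, 5/9, 4/5, 2⋅√11}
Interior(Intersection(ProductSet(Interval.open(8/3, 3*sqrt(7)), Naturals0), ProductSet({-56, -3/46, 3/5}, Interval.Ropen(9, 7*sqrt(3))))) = EmptySet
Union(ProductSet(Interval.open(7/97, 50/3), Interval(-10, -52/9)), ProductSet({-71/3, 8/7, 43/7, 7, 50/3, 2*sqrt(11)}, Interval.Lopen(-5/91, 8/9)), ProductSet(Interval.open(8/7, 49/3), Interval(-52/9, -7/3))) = Union(ProductSet({-71/3, 8/7, 43/7, 7, 50/3, 2*sqrt(11)}, Interval.Lopen(-5/91, 8/9)), ProductSet(Interval.open(7/97, 50/3), Interval(-10, -52/9)), ProductSet(Interval.open(8/7, 49/3), Interval(-52/9, -7/3)))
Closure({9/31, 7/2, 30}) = {9/31, 7/2, 30}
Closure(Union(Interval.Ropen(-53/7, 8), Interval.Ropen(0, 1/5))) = Interval(-53/7, 8)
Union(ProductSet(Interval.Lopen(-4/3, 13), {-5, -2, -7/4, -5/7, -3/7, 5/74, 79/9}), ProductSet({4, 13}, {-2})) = ProductSet(Interval.Lopen(-4/3, 13), {-5, -2, -7/4, -5/7, -3/7, 5/74, 79/9})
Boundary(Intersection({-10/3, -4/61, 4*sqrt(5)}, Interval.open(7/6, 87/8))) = {4*sqrt(5)}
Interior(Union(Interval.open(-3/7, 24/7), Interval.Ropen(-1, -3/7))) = Union(Interval.open(-1, -3/7), Interval.open(-3/7, 24/7))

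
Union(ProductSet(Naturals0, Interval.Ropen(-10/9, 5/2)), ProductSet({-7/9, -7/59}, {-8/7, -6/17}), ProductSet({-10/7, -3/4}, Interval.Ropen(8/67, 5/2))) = Union(ProductSet({-10/7, -3/4}, Interval.Ropen(8/67, 5/2)), ProductSet({-7/9, -7/59}, {-8/7, -6/17}), ProductSet(Naturals0, Interval.Ropen(-10/9, 5/2)))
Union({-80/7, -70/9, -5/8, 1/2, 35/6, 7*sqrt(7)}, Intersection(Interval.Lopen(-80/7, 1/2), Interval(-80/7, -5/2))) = Union({-5/8, 1/2, 35/6, 7*sqrt(7)}, Interval(-80/7, -5/2))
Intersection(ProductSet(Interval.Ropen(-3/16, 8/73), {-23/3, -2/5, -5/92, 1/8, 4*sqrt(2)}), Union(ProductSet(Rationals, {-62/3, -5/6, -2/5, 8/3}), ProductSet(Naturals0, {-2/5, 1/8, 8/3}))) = Union(ProductSet(Intersection(Interval.Ropen(-3/16, 8/73), Rationals), {-2/5}), ProductSet(Range(0, 1, 1), {-2/5, 1/8}))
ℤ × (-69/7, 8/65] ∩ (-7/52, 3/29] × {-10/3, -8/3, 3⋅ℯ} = {0} × {-10/3, -8/3}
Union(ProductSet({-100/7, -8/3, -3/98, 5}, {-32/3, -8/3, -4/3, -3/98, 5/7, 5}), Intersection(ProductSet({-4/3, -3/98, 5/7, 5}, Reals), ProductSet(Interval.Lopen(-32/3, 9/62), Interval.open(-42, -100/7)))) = Union(ProductSet({-4/3, -3/98}, Interval.open(-42, -100/7)), ProductSet({-100/7, -8/3, -3/98, 5}, {-32/3, -8/3, -4/3, -3/98, 5/7, 5}))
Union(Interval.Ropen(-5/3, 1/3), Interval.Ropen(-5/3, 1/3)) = Interval.Ropen(-5/3, 1/3)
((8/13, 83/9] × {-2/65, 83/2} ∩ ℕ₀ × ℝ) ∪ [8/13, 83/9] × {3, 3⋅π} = ({1, 2, …, 9} × {-2/65, 83/2}) ∪ ([8/13, 83/9] × {3, 3⋅π})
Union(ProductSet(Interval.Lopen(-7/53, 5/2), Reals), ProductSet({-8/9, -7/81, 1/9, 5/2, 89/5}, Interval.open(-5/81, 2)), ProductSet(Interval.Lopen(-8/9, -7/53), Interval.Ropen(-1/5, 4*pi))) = Union(ProductSet({-8/9, -7/81, 1/9, 5/2, 89/5}, Interval.open(-5/81, 2)), ProductSet(Interval.Lopen(-8/9, -7/53), Interval.Ropen(-1/5, 4*pi)), ProductSet(Interval.Lopen(-7/53, 5/2), Reals))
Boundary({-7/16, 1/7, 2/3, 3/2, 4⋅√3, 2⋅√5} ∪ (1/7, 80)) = {-7/16, 1/7, 80}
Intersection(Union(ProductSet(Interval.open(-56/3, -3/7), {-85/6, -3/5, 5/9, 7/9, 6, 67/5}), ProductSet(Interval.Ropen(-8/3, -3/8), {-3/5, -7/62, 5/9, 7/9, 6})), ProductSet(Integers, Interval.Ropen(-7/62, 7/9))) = Union(ProductSet(Range(-18, 0, 1), {5/9}), ProductSet(Range(-2, 0, 1), {-7/62, 5/9}))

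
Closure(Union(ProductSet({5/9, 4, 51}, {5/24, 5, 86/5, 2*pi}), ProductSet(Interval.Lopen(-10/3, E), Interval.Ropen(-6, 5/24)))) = Union(ProductSet({-10/3, E}, Interval(-6, 5/24)), ProductSet({5/9, 4, 51}, {5/24, 5, 86/5, 2*pi}), ProductSet(Interval(-10/3, E), {-6, 5/24}), ProductSet(Interval.Lopen(-10/3, E), Interval.Ropen(-6, 5/24)))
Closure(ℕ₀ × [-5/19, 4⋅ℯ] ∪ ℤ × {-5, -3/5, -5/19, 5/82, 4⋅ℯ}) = (ℕ₀ × [-5/19, 4⋅ℯ]) ∪ (ℤ × {-5, -3/5, -5/19, 5/82, 4⋅ℯ})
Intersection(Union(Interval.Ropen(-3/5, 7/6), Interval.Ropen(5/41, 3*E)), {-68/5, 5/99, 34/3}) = {5/99}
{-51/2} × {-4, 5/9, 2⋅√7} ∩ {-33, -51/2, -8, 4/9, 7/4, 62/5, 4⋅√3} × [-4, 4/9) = {-51/2} × {-4}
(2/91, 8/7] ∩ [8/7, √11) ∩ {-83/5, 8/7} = {8/7}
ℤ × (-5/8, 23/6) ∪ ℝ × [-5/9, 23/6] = (ℤ × (-5/8, 23/6)) ∪ (ℝ × [-5/9, 23/6])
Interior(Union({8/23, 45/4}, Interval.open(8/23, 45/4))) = Interval.open(8/23, 45/4)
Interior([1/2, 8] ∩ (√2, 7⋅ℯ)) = (√2, 8)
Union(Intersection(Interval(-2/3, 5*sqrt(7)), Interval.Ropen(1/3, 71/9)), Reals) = Interval(-oo, oo)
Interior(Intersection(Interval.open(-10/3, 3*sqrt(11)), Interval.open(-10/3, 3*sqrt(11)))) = Interval.open(-10/3, 3*sqrt(11))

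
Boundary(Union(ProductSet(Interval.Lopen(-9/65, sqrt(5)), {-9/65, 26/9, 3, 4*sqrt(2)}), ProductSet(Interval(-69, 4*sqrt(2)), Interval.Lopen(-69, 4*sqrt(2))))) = Union(ProductSet({-69, 4*sqrt(2)}, Interval(-69, 4*sqrt(2))), ProductSet(Interval(-69, 4*sqrt(2)), {-69, 4*sqrt(2)}))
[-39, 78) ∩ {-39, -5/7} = {-39, -5/7}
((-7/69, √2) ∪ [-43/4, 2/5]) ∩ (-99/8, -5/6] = [-43/4, -5/6]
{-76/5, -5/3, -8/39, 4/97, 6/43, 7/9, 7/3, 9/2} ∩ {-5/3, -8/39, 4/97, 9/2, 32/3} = {-5/3, -8/39, 4/97, 9/2}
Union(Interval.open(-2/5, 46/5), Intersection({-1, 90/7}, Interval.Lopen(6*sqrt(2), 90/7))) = Union({90/7}, Interval.open(-2/5, 46/5))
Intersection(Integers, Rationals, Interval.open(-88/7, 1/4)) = Range(-12, 1, 1)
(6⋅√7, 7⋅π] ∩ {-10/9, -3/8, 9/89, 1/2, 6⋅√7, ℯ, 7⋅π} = {7⋅π}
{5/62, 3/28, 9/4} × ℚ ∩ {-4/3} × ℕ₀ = ∅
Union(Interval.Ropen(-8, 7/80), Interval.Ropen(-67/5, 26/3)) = Interval.Ropen(-67/5, 26/3)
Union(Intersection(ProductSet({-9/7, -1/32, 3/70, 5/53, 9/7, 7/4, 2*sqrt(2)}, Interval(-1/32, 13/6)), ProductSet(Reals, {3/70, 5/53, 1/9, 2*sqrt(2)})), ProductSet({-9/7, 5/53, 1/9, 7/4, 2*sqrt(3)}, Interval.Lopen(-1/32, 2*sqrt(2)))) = Union(ProductSet({-9/7, 5/53, 1/9, 7/4, 2*sqrt(3)}, Interval.Lopen(-1/32, 2*sqrt(2))), ProductSet({-9/7, -1/32, 3/70, 5/53, 9/7, 7/4, 2*sqrt(2)}, {3/70, 5/53, 1/9}))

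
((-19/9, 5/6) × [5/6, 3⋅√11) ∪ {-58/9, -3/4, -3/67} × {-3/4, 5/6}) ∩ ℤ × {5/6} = {-2, -1, 0} × {5/6}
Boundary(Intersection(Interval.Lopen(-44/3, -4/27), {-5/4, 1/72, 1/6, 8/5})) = {-5/4}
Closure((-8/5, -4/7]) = [-8/5, -4/7]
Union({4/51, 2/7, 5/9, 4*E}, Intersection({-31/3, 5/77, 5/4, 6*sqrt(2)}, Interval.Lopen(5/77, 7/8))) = {4/51, 2/7, 5/9, 4*E}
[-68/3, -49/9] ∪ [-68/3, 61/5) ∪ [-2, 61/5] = [-68/3, 61/5]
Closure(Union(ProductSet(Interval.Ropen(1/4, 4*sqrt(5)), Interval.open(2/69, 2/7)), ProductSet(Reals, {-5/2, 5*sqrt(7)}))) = Union(ProductSet({1/4, 4*sqrt(5)}, Interval(2/69, 2/7)), ProductSet(Reals, {-5/2, 5*sqrt(7)}), ProductSet(Interval(1/4, 4*sqrt(5)), {2/69, 2/7}), ProductSet(Interval.Ropen(1/4, 4*sqrt(5)), Interval.open(2/69, 2/7)))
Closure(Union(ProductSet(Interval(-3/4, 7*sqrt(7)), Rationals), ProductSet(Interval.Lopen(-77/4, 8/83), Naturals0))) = Union(ProductSet(Interval(-77/4, 8/83), Naturals0), ProductSet(Interval(-3/4, 7*sqrt(7)), Reals))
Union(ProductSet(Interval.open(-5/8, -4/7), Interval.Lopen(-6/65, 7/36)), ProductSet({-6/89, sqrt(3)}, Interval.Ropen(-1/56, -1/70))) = Union(ProductSet({-6/89, sqrt(3)}, Interval.Ropen(-1/56, -1/70)), ProductSet(Interval.open(-5/8, -4/7), Interval.Lopen(-6/65, 7/36)))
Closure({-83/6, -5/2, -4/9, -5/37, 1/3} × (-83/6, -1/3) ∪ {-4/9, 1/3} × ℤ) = ({-4/9, 1/3} × ℤ) ∪ ({-83/6, -5/2, -4/9, -5/37, 1/3} × [-83/6, -1/3])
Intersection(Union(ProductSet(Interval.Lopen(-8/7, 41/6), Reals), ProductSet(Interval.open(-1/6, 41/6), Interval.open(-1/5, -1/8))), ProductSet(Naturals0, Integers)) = ProductSet(Range(0, 7, 1), Integers)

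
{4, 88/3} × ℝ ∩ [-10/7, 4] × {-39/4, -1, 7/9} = {4} × {-39/4, -1, 7/9}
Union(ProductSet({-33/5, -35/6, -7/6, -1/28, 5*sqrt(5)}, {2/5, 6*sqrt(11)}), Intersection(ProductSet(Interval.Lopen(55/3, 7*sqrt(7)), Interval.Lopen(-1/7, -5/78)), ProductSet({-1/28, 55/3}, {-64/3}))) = ProductSet({-33/5, -35/6, -7/6, -1/28, 5*sqrt(5)}, {2/5, 6*sqrt(11)})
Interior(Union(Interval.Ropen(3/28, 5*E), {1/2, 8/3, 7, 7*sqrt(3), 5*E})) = Interval.open(3/28, 5*E)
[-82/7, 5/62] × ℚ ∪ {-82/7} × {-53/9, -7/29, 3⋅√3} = ([-82/7, 5/62] × ℚ) ∪ ({-82/7} × {-53/9, -7/29, 3⋅√3})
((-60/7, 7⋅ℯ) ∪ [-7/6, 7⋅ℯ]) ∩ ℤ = {-8, -7, …, 19}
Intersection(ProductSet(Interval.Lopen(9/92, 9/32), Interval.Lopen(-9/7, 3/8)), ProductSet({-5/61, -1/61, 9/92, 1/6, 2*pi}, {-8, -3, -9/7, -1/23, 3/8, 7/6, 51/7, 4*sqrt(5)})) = ProductSet({1/6}, {-1/23, 3/8})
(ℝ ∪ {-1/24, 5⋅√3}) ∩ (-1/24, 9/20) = (-1/24, 9/20)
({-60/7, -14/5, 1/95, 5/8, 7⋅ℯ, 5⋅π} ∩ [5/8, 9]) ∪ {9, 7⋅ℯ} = {5/8, 9, 7⋅ℯ}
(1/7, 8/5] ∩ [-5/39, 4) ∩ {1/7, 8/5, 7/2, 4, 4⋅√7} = {8/5}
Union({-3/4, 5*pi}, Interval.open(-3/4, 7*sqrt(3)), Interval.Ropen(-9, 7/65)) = Union({5*pi}, Interval.Ropen(-9, 7*sqrt(3)))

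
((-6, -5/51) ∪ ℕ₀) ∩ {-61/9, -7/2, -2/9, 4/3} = {-7/2, -2/9}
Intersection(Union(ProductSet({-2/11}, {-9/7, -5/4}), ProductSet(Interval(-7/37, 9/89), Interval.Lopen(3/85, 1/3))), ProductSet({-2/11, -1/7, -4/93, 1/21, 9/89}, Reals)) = Union(ProductSet({-2/11}, {-9/7, -5/4}), ProductSet({-2/11, -1/7, -4/93, 1/21, 9/89}, Interval.Lopen(3/85, 1/3)))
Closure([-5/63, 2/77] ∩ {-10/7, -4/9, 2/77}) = {2/77}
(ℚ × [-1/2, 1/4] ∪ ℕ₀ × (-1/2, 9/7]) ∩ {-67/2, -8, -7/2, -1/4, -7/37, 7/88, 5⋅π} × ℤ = {-67/2, -8, -7/2, -1/4, -7/37, 7/88} × {0}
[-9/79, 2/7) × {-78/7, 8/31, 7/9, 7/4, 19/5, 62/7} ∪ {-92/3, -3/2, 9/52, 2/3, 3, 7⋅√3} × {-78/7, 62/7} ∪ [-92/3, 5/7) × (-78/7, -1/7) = ([-92/3, 5/7) × (-78/7, -1/7)) ∪ ([-9/79, 2/7) × {-78/7, 8/31, 7/9, 7/4, 19/5, 62/7}) ∪ ({-92/3, -3/2, 9/52, 2/3, 3, 7⋅√3} × {-78/7, 62/7})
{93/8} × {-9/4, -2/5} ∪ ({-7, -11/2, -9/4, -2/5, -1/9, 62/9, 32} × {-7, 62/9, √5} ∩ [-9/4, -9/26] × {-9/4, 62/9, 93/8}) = ({93/8} × {-9/4, -2/5}) ∪ ({-9/4, -2/5} × {62/9})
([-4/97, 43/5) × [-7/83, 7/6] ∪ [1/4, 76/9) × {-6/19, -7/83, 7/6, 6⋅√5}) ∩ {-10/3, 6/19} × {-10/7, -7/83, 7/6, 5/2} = {6/19} × {-7/83, 7/6}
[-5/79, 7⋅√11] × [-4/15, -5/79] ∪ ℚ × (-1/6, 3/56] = (ℚ × (-1/6, 3/56]) ∪ ([-5/79, 7⋅√11] × [-4/15, -5/79])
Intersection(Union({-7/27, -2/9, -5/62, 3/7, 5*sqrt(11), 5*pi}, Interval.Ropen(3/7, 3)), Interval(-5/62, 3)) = Union({-5/62}, Interval.Ropen(3/7, 3))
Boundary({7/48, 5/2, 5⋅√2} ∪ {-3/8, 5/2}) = {-3/8, 7/48, 5/2, 5⋅√2}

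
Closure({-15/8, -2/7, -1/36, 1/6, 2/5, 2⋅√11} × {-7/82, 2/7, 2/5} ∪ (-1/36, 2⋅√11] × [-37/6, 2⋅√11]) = ({-15/8, -2/7, -1/36, 1/6, 2/5, 2⋅√11} × {-7/82, 2/7, 2/5}) ∪ ([-1/36, 2⋅√11] × [-37/6, 2⋅√11])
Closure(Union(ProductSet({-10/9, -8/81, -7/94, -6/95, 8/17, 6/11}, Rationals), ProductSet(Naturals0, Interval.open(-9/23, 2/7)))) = Union(ProductSet({-10/9, -8/81, -7/94, -6/95, 8/17, 6/11}, Reals), ProductSet(Naturals0, Interval(-9/23, 2/7)))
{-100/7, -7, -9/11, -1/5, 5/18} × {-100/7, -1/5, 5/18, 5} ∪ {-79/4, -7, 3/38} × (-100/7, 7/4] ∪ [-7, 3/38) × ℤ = ([-7, 3/38) × ℤ) ∪ ({-79/4, -7, 3/38} × (-100/7, 7/4]) ∪ ({-100/7, -7, -9/11, -1/5, 5/18} × {-100/7, -1/5, 5/18, 5})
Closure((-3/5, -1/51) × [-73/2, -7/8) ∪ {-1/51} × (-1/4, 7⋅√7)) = ({-3/5, -1/51} × [-73/2, -7/8]) ∪ ([-3/5, -1/51] × {-73/2, -7/8}) ∪ ((-3/5, -1/51) × [-73/2, -7/8)) ∪ ({-1/51} × [-1/4, 7⋅√7])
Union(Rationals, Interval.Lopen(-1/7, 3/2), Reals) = Union(Interval(-oo, oo), Rationals)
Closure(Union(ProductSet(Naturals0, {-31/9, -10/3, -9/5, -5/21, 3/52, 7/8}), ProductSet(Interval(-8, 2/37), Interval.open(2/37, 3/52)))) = Union(ProductSet(Interval(-8, 2/37), Interval(2/37, 3/52)), ProductSet(Naturals0, {-31/9, -10/3, -9/5, -5/21, 3/52, 7/8}))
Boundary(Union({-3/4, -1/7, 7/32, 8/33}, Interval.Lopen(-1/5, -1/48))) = {-3/4, -1/5, -1/48, 7/32, 8/33}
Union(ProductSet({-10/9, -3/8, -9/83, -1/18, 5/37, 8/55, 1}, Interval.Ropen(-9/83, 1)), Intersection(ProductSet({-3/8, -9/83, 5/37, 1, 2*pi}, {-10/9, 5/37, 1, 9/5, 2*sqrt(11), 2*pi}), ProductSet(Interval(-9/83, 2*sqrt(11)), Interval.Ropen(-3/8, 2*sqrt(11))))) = Union(ProductSet({-9/83, 5/37, 1, 2*pi}, {5/37, 1, 9/5, 2*pi}), ProductSet({-10/9, -3/8, -9/83, -1/18, 5/37, 8/55, 1}, Interval.Ropen(-9/83, 1)))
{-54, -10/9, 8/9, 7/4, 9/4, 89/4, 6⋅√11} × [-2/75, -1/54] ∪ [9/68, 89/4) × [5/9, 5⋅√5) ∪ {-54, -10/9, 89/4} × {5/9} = ({-54, -10/9, 89/4} × {5/9}) ∪ ([9/68, 89/4) × [5/9, 5⋅√5)) ∪ ({-54, -10/9, 8/9, 7/4, 9/4, 89/4, 6⋅√11} × [-2/75, -1/54])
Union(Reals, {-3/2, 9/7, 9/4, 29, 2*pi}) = Reals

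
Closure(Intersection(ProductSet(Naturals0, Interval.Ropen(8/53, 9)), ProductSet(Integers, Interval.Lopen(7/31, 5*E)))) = ProductSet(Naturals0, Interval(7/31, 9))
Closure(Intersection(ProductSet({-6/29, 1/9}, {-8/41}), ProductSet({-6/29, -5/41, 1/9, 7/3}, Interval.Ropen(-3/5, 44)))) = ProductSet({-6/29, 1/9}, {-8/41})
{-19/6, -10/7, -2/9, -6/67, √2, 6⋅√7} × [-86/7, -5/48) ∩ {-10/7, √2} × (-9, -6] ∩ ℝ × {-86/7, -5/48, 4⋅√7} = ∅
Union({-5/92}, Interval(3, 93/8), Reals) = Interval(-oo, oo)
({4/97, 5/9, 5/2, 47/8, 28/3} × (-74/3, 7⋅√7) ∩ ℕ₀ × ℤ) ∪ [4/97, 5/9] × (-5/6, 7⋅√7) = [4/97, 5/9] × (-5/6, 7⋅√7)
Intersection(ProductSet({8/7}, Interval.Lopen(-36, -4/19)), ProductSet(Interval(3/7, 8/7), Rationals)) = ProductSet({8/7}, Intersection(Interval.Lopen(-36, -4/19), Rationals))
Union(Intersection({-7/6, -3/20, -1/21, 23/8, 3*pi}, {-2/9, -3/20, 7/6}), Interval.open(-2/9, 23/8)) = Interval.open(-2/9, 23/8)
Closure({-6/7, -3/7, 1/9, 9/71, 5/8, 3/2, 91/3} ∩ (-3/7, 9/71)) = {1/9}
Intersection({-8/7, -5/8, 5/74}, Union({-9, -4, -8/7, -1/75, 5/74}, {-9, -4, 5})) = {-8/7, 5/74}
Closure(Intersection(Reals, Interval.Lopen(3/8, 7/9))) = Interval(3/8, 7/9)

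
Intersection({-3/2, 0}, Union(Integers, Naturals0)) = {0}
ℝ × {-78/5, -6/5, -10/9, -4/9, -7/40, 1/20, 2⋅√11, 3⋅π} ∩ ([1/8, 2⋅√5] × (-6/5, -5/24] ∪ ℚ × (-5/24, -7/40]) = (ℚ × {-7/40}) ∪ ([1/8, 2⋅√5] × {-10/9, -4/9})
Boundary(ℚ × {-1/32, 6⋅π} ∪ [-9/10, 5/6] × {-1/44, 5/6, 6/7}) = (ℝ × {-1/32, 6⋅π}) ∪ ([-9/10, 5/6] × {-1/44, 5/6, 6/7})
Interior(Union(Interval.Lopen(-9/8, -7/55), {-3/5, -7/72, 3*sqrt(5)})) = Interval.open(-9/8, -7/55)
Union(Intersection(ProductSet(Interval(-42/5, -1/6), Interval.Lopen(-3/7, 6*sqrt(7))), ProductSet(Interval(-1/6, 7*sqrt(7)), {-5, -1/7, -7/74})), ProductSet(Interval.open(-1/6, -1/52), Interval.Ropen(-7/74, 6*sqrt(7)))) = Union(ProductSet({-1/6}, {-1/7, -7/74}), ProductSet(Interval.open(-1/6, -1/52), Interval.Ropen(-7/74, 6*sqrt(7))))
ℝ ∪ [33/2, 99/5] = (-∞, ∞)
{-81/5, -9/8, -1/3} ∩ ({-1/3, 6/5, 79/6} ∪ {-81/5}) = {-81/5, -1/3}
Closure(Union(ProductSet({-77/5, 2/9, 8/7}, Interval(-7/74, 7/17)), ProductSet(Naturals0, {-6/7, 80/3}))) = Union(ProductSet({-77/5, 2/9, 8/7}, Interval(-7/74, 7/17)), ProductSet(Naturals0, {-6/7, 80/3}))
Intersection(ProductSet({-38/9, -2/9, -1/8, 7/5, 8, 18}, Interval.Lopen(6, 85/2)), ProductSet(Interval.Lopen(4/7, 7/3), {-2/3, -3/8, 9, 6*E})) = ProductSet({7/5}, {9, 6*E})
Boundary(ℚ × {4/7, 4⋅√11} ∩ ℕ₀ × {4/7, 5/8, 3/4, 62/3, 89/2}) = ℕ₀ × {4/7}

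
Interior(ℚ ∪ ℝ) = ℝ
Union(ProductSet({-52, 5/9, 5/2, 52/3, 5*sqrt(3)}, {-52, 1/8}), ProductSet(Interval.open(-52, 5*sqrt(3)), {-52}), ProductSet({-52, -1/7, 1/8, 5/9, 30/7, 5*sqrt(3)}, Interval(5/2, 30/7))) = Union(ProductSet({-52, 5/9, 5/2, 52/3, 5*sqrt(3)}, {-52, 1/8}), ProductSet({-52, -1/7, 1/8, 5/9, 30/7, 5*sqrt(3)}, Interval(5/2, 30/7)), ProductSet(Interval.open(-52, 5*sqrt(3)), {-52}))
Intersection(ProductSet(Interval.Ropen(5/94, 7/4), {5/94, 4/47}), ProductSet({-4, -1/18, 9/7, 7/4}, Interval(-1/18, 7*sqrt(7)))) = ProductSet({9/7}, {5/94, 4/47})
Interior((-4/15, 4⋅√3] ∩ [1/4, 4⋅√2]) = (1/4, 4⋅√2)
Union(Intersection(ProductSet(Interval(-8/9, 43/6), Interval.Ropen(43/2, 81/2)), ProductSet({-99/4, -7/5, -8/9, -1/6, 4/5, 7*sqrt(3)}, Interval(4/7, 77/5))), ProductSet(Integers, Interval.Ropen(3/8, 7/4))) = ProductSet(Integers, Interval.Ropen(3/8, 7/4))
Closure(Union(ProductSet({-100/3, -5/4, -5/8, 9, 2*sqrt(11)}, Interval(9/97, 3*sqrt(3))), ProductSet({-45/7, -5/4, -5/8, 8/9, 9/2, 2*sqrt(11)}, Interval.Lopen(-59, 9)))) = Union(ProductSet({-100/3, -5/4, -5/8, 9, 2*sqrt(11)}, Interval(9/97, 3*sqrt(3))), ProductSet({-45/7, -5/4, -5/8, 8/9, 9/2, 2*sqrt(11)}, Interval(-59, 9)))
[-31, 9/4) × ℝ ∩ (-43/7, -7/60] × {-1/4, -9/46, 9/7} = (-43/7, -7/60] × {-1/4, -9/46, 9/7}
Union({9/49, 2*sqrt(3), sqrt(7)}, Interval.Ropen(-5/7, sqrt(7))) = Union({2*sqrt(3)}, Interval(-5/7, sqrt(7)))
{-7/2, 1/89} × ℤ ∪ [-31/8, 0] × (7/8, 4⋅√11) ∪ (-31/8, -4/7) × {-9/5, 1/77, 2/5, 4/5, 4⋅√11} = ({-7/2, 1/89} × ℤ) ∪ ([-31/8, 0] × (7/8, 4⋅√11)) ∪ ((-31/8, -4/7) × {-9/5, 1/77, 2/5, 4/5, 4⋅√11})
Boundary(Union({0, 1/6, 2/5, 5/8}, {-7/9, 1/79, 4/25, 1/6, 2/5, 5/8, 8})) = {-7/9, 0, 1/79, 4/25, 1/6, 2/5, 5/8, 8}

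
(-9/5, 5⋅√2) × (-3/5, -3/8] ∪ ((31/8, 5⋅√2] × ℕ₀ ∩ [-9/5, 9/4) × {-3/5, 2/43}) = (-9/5, 5⋅√2) × (-3/5, -3/8]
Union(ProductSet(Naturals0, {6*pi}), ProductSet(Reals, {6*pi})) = ProductSet(Reals, {6*pi})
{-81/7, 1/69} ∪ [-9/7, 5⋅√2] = {-81/7} ∪ [-9/7, 5⋅√2]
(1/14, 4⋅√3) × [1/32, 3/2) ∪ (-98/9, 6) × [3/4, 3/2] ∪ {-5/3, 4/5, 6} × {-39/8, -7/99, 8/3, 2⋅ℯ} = ((-98/9, 6) × [3/4, 3/2]) ∪ ({-5/3, 4/5, 6} × {-39/8, -7/99, 8/3, 2⋅ℯ}) ∪ ((1/14, 4⋅√3) × [1/32, 3/2))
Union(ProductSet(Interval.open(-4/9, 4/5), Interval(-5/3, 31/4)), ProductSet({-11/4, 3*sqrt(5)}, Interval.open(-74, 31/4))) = Union(ProductSet({-11/4, 3*sqrt(5)}, Interval.open(-74, 31/4)), ProductSet(Interval.open(-4/9, 4/5), Interval(-5/3, 31/4)))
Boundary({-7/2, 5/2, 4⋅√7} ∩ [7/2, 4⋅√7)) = ∅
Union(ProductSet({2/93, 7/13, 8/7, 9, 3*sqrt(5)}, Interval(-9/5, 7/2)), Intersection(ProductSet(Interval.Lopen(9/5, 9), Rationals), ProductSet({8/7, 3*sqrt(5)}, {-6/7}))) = ProductSet({2/93, 7/13, 8/7, 9, 3*sqrt(5)}, Interval(-9/5, 7/2))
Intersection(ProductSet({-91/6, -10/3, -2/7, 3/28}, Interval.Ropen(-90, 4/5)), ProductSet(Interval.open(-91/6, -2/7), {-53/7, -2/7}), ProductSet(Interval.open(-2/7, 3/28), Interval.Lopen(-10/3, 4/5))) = EmptySet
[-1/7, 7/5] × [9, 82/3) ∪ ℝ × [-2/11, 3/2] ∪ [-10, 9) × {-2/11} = (ℝ × [-2/11, 3/2]) ∪ ([-1/7, 7/5] × [9, 82/3))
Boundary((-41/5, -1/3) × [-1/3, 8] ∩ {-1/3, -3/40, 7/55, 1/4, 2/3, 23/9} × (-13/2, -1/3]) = ∅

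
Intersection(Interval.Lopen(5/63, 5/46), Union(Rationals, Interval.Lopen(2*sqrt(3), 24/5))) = Intersection(Interval.Lopen(5/63, 5/46), Rationals)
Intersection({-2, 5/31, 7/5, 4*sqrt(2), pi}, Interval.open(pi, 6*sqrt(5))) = {4*sqrt(2)}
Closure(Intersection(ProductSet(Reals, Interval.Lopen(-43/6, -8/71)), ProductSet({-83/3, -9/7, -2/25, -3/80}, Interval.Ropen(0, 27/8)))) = EmptySet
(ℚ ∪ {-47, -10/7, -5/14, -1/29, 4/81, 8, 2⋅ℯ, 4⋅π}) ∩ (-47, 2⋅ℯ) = ℚ ∩ (-47, 2⋅ℯ)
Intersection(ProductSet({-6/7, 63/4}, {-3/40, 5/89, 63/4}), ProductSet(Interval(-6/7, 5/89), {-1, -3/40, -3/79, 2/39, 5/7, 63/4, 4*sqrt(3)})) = ProductSet({-6/7}, {-3/40, 63/4})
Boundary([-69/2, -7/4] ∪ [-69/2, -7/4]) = {-69/2, -7/4}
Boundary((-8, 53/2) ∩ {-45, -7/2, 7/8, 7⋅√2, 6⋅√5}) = {-7/2, 7/8, 7⋅√2, 6⋅√5}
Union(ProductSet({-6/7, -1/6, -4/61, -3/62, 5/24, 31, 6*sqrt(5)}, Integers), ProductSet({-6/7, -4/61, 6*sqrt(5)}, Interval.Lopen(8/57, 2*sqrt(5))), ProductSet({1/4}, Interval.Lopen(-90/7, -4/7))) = Union(ProductSet({1/4}, Interval.Lopen(-90/7, -4/7)), ProductSet({-6/7, -4/61, 6*sqrt(5)}, Interval.Lopen(8/57, 2*sqrt(5))), ProductSet({-6/7, -1/6, -4/61, -3/62, 5/24, 31, 6*sqrt(5)}, Integers))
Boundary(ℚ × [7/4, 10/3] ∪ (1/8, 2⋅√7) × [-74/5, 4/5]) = ((-∞, ∞) × [7/4, 10/3]) ∪ ({1/8, 2⋅√7} × [-74/5, 4/5]) ∪ ([1/8, 2⋅√7] × {-74/5, 4/5})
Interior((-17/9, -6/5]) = (-17/9, -6/5)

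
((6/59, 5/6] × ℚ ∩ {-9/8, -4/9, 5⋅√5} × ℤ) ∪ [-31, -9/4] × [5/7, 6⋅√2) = [-31, -9/4] × [5/7, 6⋅√2)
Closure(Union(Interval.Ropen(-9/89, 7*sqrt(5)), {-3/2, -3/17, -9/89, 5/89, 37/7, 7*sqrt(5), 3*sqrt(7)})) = Union({-3/2, -3/17}, Interval(-9/89, 7*sqrt(5)))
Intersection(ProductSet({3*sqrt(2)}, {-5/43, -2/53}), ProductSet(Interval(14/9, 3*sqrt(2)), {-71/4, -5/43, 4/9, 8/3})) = ProductSet({3*sqrt(2)}, {-5/43})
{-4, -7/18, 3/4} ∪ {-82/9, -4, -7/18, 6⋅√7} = {-82/9, -4, -7/18, 3/4, 6⋅√7}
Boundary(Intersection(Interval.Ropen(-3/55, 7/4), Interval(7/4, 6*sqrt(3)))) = EmptySet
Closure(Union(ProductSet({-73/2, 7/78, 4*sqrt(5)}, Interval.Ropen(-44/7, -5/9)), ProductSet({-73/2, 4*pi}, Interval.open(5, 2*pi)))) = Union(ProductSet({-73/2, 4*pi}, Interval(5, 2*pi)), ProductSet({-73/2, 7/78, 4*sqrt(5)}, Interval(-44/7, -5/9)))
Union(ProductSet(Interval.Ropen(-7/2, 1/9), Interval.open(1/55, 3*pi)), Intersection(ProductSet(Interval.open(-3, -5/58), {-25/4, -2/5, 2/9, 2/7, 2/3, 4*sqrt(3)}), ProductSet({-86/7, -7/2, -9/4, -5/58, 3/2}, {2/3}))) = ProductSet(Interval.Ropen(-7/2, 1/9), Interval.open(1/55, 3*pi))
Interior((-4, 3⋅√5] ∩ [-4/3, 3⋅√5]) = (-4/3, 3⋅√5)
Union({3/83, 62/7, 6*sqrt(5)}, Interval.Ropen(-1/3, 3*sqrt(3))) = Union({62/7, 6*sqrt(5)}, Interval.Ropen(-1/3, 3*sqrt(3)))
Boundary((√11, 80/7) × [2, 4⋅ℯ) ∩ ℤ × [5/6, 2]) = {4, 5, …, 11} × {2}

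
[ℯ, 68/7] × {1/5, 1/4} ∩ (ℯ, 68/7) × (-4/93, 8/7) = (ℯ, 68/7) × {1/5, 1/4}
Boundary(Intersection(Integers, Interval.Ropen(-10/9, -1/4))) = Range(-1, 0, 1)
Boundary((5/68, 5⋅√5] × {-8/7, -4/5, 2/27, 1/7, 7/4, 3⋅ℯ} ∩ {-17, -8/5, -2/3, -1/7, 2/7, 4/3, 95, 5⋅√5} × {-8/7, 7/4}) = {2/7, 4/3, 5⋅√5} × {-8/7, 7/4}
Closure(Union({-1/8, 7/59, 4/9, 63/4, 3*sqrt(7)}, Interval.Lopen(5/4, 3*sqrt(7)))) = Union({-1/8, 7/59, 4/9, 63/4}, Interval(5/4, 3*sqrt(7)))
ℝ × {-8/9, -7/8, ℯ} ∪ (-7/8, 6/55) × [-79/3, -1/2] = (ℝ × {-8/9, -7/8, ℯ}) ∪ ((-7/8, 6/55) × [-79/3, -1/2])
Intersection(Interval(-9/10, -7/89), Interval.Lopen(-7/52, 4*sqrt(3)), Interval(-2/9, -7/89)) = Interval.Lopen(-7/52, -7/89)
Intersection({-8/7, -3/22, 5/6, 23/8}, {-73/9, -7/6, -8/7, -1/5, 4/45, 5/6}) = {-8/7, 5/6}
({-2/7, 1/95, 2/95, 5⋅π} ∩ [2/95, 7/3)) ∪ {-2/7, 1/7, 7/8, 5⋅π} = {-2/7, 2/95, 1/7, 7/8, 5⋅π}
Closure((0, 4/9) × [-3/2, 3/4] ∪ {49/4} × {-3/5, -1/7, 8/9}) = ({49/4} × {-3/5, -1/7, 8/9}) ∪ ([0, 4/9] × [-3/2, 3/4])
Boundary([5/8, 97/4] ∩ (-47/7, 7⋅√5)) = {5/8, 7⋅√5}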